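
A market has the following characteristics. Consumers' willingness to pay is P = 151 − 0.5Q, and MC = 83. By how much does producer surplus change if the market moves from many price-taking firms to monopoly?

PS rises by 2312

Perfect competition: P = MC = 83, so 151 − 0.5Q = 83 and Q = 136.
PS = (83 − 83)·136 = 0.
A monopolist chooses Q where MR = MC. MR = 151 − Q; setting this equal to 83 gives Q = 68 and P = 117.
PS = (117 − 83)·68 = 2312.
Change in producer surplus: 2312 − 0 = 2312.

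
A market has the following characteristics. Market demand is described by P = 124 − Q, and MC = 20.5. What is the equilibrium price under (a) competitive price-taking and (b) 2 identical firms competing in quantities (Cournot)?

Competition: P = 20.5; Cournot: P = 55

Under competition P = MC = 20.5, so Q = (124 − 20.5)/1 = 103.5.
In a 2-firm Cournot equilibrium, symmetry and the first-order condition give q = (124 − 20.5)/(3) = 34.5. So Q = 69 and P = 55.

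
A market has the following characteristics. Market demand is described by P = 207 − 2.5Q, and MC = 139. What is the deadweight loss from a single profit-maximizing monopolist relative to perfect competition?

Under competition P = MC = 139, so Q = (207 − 139)/2.5 = 27.2.
The monopolist equates marginal revenue to marginal cost: 207 − 5Q = 139, so Q = 13.6. From demand, P = 173.
DWL is the triangle between Q = 13.6 and Q = 27.2: ½·(27.2 − 13.6)·(173 − 139) = 231.2.

DWL = 231.2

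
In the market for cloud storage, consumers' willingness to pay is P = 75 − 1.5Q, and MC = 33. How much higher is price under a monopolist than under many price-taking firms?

P rises by 21

Perfect competition: P = MC = 33, so 75 − 1.5Q = 33 and Q = 28.
A monopolist chooses Q where MR = MC. MR = 75 − 3Q; setting this equal to 33 gives Q = 14 and P = 54.
Change in price: 54 − 33 = 21.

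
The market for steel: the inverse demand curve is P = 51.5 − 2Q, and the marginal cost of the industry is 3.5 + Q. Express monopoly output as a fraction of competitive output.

Monopoly sets MR = MC: 51.5 − 4Q = 3.5 + Q ⇒ Q = 9.6, P = 51.5 − 2·9.6 = 32.3.
Under competition P = MC: 51.5 − 2Q = 3.5 + Q ⇒ Q = 16, P = 19.5.
Ratio Q_m/Q_c = 9.6/16 = 0.6.

Q_m/Q_c = 0.6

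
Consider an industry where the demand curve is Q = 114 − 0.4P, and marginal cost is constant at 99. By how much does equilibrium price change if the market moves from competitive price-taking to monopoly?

P rises by 93

Inverting demand: P = 285 − 2.5Q.
Under competition P = MC = 99, so Q = (285 − 99)/2.5 = 74.4.
A monopolist chooses Q where MR = MC. MR = 285 − 5Q; setting this equal to 99 gives Q = 37.2 and P = 192.
Change in equilibrium price: 192 − 99 = 93.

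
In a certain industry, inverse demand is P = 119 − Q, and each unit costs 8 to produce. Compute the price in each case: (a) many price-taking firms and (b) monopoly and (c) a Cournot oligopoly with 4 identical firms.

Competitive firms price at marginal cost: P = 8, giving Q = 111.
Monopoly sets MR = MC: 119 − 2Q = 8 ⇒ Q = 55.5, P = 119 − 55.5 = 63.5.
Cournot with 4 identical firms: the symmetric best-response condition is 119 − 5q = 8. Each firm produces q = 22.2, total output Q = 88.8, price P = 30.2.

Competition: P = 8; Monopoly: P = 63.5; Cournot: P = 30.2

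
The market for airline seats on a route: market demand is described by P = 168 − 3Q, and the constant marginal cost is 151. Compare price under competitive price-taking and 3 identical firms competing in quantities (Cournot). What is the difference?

P rises by 4.25

Perfect competition: P = MC = 151, so 168 − 3Q = 151 and Q = 17/3.
Cournot with 3 identical firms: the symmetric best-response condition is 168 − 12q = 151. Each firm produces q = 17/12, total output Q = 4.25, price P = 155.25.
Change in price: 155.25 − 151 = 4.25.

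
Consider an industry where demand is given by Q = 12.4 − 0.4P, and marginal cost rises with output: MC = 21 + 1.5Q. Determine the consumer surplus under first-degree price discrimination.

CS = 0

Inverting demand: P = 31 − 2.5Q.
Under first-degree price discrimination the firm charges each unit its demand price and produces up to where P = MC, i.e. Q = 2.5. Consumer surplus is zero; producer surplus equals total surplus.
CS = 0.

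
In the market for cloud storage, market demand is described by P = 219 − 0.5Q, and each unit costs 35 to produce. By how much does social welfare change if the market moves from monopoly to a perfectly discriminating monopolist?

A monopolist chooses Q where MR = MC. MR = 219 − Q; setting this equal to 35 gives Q = 184 and P = 127.
CS = ½·(219 − 127)·184 = 8464; PS = (127 − 35)·184 = 16928; TS = 25392.
Under first-degree price discrimination the firm charges each unit its demand price and produces up to where P = MC, i.e. Q = 368. Consumer surplus is zero; producer surplus equals total surplus.
TS = 33856 (equal to competitive TS).
Change in social welfare: 33856 − 25392 = 8464.

Social welfare rises by 8464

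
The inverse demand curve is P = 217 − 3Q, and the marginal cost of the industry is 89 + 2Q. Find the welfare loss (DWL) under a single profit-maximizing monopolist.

DWL = 230.4

Competitive equilibrium sets price equal to marginal cost: 217 − 3Q = 89 + 2Q, so Q = 25.6 and P = 140.2.
A monopolist chooses Q where MR = MC. MR = 217 − 6Q; setting this equal to 89 + 2Q gives Q = 16 and P = 169.
CS = ½·(217 − 140.2)·25.6 = 983.04; PS = (140.2·25.6 − 89·25.6 − ½·2·25.6²) = 655.36; TS = 1638.4.
CS = ½·(217 − 169)·16 = 384; PS = (169·16 − 89·16 − ½·2·16²) = 1024; TS = 1408.
DWL = 1638.4 − 1408 = 230.4.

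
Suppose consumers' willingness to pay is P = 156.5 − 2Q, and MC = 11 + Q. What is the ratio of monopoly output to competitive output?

The monopolist equates marginal revenue to marginal cost: 156.5 − 4Q = 11 + Q, so Q = 29.1. From demand, P = 98.3.
Under competition P = MC: 156.5 − 2Q = 11 + Q ⇒ Q = 48.5, P = 59.5.
Ratio Q_m/Q_c = 29.1/48.5 = 0.6.

Q_m/Q_c = 0.6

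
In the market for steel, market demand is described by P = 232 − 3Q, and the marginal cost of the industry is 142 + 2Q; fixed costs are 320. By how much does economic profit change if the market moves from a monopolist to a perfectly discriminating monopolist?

π rises by 303.75

The monopolist equates marginal revenue to marginal cost: 232 − 6Q = 142 + 2Q, so Q = 11.25. From demand, P = 198.25.
Profit = 198.25·11.25 − (142·11.25 + ½·2·11.25²) − 320 = 186.25.
With perfect price discrimination, output is the efficient level Q = 18 (where demand meets MC), but every buyer pays their willingness to pay: CS = 0 and PS = total surplus.
PS equals the full surplus area, 810. Profit = 810 − 320 = 490.
Change in economic profit: 490 − 186.25 = 303.75.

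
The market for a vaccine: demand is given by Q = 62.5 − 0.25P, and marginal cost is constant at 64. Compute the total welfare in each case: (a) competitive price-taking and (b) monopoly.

Inverting demand: P = 250 − 4Q.
Under competition P = MC = 64, so Q = (250 − 64)/4 = 46.5.
CS = ½·(250 − 64)·46.5 = 4324.5; PS = (64 − 64)·46.5 = 0; TS = 4324.5.
The monopolist equates marginal revenue to marginal cost: 250 − 8Q = 64, so Q = 23.25. From demand, P = 157.
CS = ½·(250 − 157)·23.25 = 1081.125; PS = (157 − 64)·23.25 = 2162.25; TS = 3243.375.

Competition: TS = 4324.5; Monopoly: TS = 3243.375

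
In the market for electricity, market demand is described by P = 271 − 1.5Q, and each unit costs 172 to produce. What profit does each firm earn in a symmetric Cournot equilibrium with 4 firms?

With 4 symmetric Cournot firms, each firm's FOC gives 271 − 7.5q = 172, so q = 13.2, Q = 4·13.2 = 52.8, and P = 191.8.
Each firm's profit = (191.8 − 172)·13.2 = 261.36.

π_i = 261.36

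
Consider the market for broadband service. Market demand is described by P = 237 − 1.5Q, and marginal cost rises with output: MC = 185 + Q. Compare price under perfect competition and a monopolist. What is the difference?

Under competition P = MC: 237 − 1.5Q = 185 + Q ⇒ Q = 20.8, P = 205.8.
A monopolist chooses Q where MR = MC. MR = 237 − 3Q; setting this equal to 185 + Q gives Q = 13 and P = 217.5.
Change in price: 217.5 − 205.8 = 11.7.

P rises by 11.7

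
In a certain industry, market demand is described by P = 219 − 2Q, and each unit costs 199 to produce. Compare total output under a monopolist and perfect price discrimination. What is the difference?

Q rises by 5

The monopolist equates marginal revenue to marginal cost: 219 − 4Q = 199, so Q = 5. From demand, P = 209.
Under first-degree price discrimination the firm charges each unit its demand price and produces up to where P = MC, i.e. Q = 10. Consumer surplus is zero; producer surplus equals total surplus.
Change in total output: 10 − 5 = 5.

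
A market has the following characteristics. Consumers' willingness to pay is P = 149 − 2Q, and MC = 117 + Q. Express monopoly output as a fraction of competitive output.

Monopoly sets MR = MC: 149 − 4Q = 117 + Q ⇒ Q = 6.4, P = 149 − 2·6.4 = 136.2.
Competitive equilibrium sets price equal to marginal cost: 149 − 2Q = 117 + Q, so Q = 32/3 and P = 383/3.
Ratio Q_m/Q_c = 6.4/(32/3) = 0.6.

Q_m/Q_c = 0.6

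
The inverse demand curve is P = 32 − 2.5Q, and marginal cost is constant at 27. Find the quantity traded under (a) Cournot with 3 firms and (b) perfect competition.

Cournot: Q = 1.5; Competition: Q = 2

Cournot with 3 identical firms: the symmetric best-response condition is 32 − 10q = 27. Each firm produces q = 0.5, total output Q = 1.5, price P = 28.25.
Perfect competition: P = MC = 27, so 32 − 2.5Q = 27 and Q = 2.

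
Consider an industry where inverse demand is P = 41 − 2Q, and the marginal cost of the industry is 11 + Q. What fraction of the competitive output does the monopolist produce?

Q_m/Q_c = 0.6

A monopolist chooses Q where MR = MC. MR = 41 − 4Q; setting this equal to 11 + Q gives Q = 6 and P = 29.
Under competition P = MC: 41 − 2Q = 11 + Q ⇒ Q = 10, P = 21.
Ratio Q_m/Q_c = 6/10 = 0.6.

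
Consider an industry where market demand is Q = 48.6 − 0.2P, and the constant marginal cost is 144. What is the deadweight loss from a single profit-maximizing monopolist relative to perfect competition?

DWL = 245.025

Inverting demand: P = 243 − 5Q.
Under competition P = MC = 144, so Q = (243 − 144)/5 = 19.8.
Monopoly sets MR = MC: 243 − 10Q = 144 ⇒ Q = 9.9, P = 243 − 5·9.9 = 193.5.
DWL is the triangle between Q = 9.9 and Q = 19.8: ½·(19.8 − 9.9)·(193.5 − 144) = 245.025.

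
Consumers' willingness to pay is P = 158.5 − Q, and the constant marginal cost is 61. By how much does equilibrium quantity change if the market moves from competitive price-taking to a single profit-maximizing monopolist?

Competitive firms price at marginal cost: P = 61, giving Q = 97.5.
Monopoly sets MR = MC: 158.5 − 2Q = 61 ⇒ Q = 48.75, P = 158.5 − 48.75 = 109.75.
Change in equilibrium quantity: 48.75 − 97.5 = −48.75.

Q falls by 48.75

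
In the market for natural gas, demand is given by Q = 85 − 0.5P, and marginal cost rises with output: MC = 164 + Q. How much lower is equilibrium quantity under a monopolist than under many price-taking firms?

Inverting demand: P = 170 − 2Q.
Competitive equilibrium sets price equal to marginal cost: 170 − 2Q = 164 + Q, so Q = 2 and P = 166.
A monopolist chooses Q where MR = MC. MR = 170 − 4Q; setting this equal to 164 + Q gives Q = 1.2 and P = 167.6.
Change in equilibrium quantity: 1.2 − 2 = −0.8.

Q falls by 0.8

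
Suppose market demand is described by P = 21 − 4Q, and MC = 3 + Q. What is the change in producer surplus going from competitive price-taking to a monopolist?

PS rises by 11.52

Under competition P = MC: 21 − 4Q = 3 + Q ⇒ Q = 3.6, P = 6.6.
PS = P·Q − VC(Q) = 6.6·3.6 − (3·3.6 + ½·1·3.6²) = 6.48.
Monopoly sets MR = MC: 21 − 8Q = 3 + Q ⇒ Q = 2, P = 21 − 4·2 = 13.
PS = P·Q − VC(Q) = 13·2 − (3·2 + ½·1·2²) = 18.
Change in producer surplus: 18 − 6.48 = 11.52.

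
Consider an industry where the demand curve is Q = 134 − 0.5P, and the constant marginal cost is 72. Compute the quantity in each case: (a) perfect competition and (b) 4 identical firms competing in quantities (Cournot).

Inverting demand: P = 268 − 2Q.
Under competition P = MC = 72, so Q = (268 − 72)/2 = 98.
Cournot with 4 identical firms: the symmetric best-response condition is 268 − 10q = 72. Each firm produces q = 19.6, total output Q = 78.4, price P = 111.2.

Competition: Q = 98; Cournot: Q = 78.4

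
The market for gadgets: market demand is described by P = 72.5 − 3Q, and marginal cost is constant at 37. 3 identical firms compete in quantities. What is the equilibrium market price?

With 3 symmetric Cournot firms, each firm's FOC gives 72.5 − 12q = 37, so q = 71/24, Q = 3·71/24 = 8.875, and P = 45.875.

P = 45.875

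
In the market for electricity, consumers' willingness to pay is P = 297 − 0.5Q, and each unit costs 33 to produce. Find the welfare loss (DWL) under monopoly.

Competitive firms price at marginal cost: P = 33, giving Q = 528.
Monopoly sets MR = MC: 297 − Q = 33 ⇒ Q = 264, P = 297 − 0.5·264 = 165.
DWL is the triangle between Q = 264 and Q = 528: ½·(528 − 264)·(165 − 33) = 17424.

DWL = 17424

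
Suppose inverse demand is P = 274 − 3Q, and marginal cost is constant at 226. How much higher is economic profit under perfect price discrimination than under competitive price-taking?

Perfect competition: P = MC = 226, so 274 − 3Q = 226 and Q = 16.
Profit = (226 − 226)·16 = 0.
With perfect price discrimination, output is the efficient level Q = 16 (where demand meets MC), but every buyer pays their willingness to pay: CS = 0 and PS = total surplus.
PS equals the full surplus area, 384. Profit = 384 = 384.
Change in economic profit: 384 − 0 = 384.

π rises by 384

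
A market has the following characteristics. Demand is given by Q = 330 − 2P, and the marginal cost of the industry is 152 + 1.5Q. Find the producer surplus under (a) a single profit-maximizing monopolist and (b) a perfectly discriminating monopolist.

Inverting demand: P = 165 − 0.5Q.
The monopolist equates marginal revenue to marginal cost: 165 − Q = 152 + 1.5Q, so Q = 5.2. From demand, P = 162.4.
PS = P·Q − VC(Q) = 162.4·5.2 − (152·5.2 + ½·1.5·5.2²) = 33.8.
A perfectly discriminating monopolist sells every unit with P(Q) ≥ MC(Q), so output equals the competitive quantity Q = 6.5. Each buyer pays their reservation price, so CS = 0 and the firm captures all surplus.
PS = ½·(165 − 152)·6.5 = 42.25.

Monopoly: PS = 33.8; Perfect PD: PS = 42.25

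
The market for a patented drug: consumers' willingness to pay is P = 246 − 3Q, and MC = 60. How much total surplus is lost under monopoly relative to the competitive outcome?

DWL = 1441.5

Under competition P = MC = 60, so Q = (246 − 60)/3 = 62.
A monopolist chooses Q where MR = MC. MR = 246 − 6Q; setting this equal to 60 gives Q = 31 and P = 153.
DWL is the triangle between Q = 31 and Q = 62: ½·(62 − 31)·(153 − 60) = 1441.5.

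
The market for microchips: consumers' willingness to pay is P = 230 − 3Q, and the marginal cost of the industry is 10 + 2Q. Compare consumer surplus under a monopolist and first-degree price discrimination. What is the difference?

CS falls by 1134.375

A monopolist chooses Q where MR = MC. MR = 230 − 6Q; setting this equal to 10 + 2Q gives Q = 27.5 and P = 147.5.
CS = ½·(230 − 147.5)·27.5 = 1134.375.
Under first-degree price discrimination the firm charges each unit its demand price and produces up to where P = MC, i.e. Q = 44. Consumer surplus is zero; producer surplus equals total surplus.
CS = 0.
Change in consumer surplus: 0 − 1134.375 = −1134.375.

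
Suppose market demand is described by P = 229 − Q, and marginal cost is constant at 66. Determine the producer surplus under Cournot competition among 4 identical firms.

PS = 4251.04

Cournot with 4 identical firms: the symmetric best-response condition is 229 − 5q = 66. Each firm produces q = 32.6, total output Q = 130.4, price P = 98.6.
PS = (98.6 − 66)·130.4 = 4251.04.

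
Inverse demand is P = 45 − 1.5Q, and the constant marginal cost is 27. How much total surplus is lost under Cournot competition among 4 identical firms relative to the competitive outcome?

Perfect competition: P = MC = 27, so 45 − 1.5Q = 27 and Q = 12.
In a 4-firm Cournot equilibrium, symmetry and the first-order condition give q = (45 − 27)/(7.5) = 2.4. So Q = 9.6 and P = 30.6.
DWL is the triangle between Q = 9.6 and Q = 12: ½·(12 − 9.6)·(30.6 − 27) = 4.32.

DWL = 4.32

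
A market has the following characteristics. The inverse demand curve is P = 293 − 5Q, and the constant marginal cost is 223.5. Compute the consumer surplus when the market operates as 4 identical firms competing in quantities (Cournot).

CS = 309.136

Cournot with 4 identical firms: the symmetric best-response condition is 293 − 25q = 223.5. Each firm produces q = 2.78, total output Q = 11.12, price P = 237.4.
CS = ½·(293 − 237.4)·11.12 = 309.136.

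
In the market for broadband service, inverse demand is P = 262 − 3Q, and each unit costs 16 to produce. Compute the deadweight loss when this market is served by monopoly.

Perfect competition: P = MC = 16, so 262 − 3Q = 16 and Q = 82.
The monopolist equates marginal revenue to marginal cost: 262 − 6Q = 16, so Q = 41. From demand, P = 139.
DWL is the triangle between Q = 41 and Q = 82: ½·(82 − 41)·(139 − 16) = 2521.5.

DWL = 2521.5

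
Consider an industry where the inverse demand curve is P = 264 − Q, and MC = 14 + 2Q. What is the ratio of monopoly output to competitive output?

Q_m/Q_c = 0.75

Monopoly sets MR = MC: 264 − 2Q = 14 + 2Q ⇒ Q = 62.5, P = 264 − 62.5 = 201.5.
Competitive equilibrium sets price equal to marginal cost: 264 − Q = 14 + 2Q, so Q = 250/3 and P = 542/3.
Ratio Q_m/Q_c = 62.5/(250/3) = 0.75.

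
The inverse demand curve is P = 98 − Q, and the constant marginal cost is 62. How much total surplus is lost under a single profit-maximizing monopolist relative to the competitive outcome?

Under competition P = MC = 62, so Q = (98 − 62)/1 = 36.
The monopolist equates marginal revenue to marginal cost: 98 − 2Q = 62, so Q = 18. From demand, P = 80.
DWL is the triangle between Q = 18 and Q = 36: ½·(36 − 18)·(80 − 62) = 162.

DWL = 162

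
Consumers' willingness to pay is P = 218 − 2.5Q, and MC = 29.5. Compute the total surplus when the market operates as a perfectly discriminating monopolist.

TS = 7106.45

With perfect price discrimination, output is the efficient level Q = 75.4 (where demand meets MC), but every buyer pays their willingness to pay: CS = 0 and PS = total surplus.
TS = 7106.45 (equal to competitive TS).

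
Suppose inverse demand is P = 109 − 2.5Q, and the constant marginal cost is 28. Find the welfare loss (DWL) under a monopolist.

DWL = 328.05

Competitive firms price at marginal cost: P = 28, giving Q = 32.4.
A monopolist chooses Q where MR = MC. MR = 109 − 5Q; setting this equal to 28 gives Q = 16.2 and P = 68.5.
DWL is the triangle between Q = 16.2 and Q = 32.4: ½·(32.4 − 16.2)·(68.5 − 28) = 328.05.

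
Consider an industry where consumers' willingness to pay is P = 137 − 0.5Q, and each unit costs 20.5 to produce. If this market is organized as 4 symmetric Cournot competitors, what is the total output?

Q = 186.4

Cournot with 4 identical firms: the symmetric best-response condition is 137 − 2.5q = 20.5. Each firm produces q = 46.6, total output Q = 186.4, price P = 43.8.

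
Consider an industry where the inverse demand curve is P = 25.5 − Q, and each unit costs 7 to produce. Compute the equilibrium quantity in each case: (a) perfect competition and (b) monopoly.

Perfect competition: P = MC = 7, so 25.5 − Q = 7 and Q = 18.5.
Monopoly sets MR = MC: 25.5 − 2Q = 7 ⇒ Q = 9.25, P = 25.5 − 9.25 = 16.25.

Competition: Q = 18.5; Monopoly: Q = 9.25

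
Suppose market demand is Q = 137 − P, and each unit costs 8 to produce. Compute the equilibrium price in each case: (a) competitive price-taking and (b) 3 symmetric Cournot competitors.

Inverting demand: P = 137 − Q.
Perfect competition: P = MC = 8, so 137 − Q = 8 and Q = 129.
With 3 symmetric Cournot firms, each firm's FOC gives 137 − 4q = 8, so q = 32.25, Q = 3·32.25 = 96.75, and P = 40.25.

Competition: P = 8; Cournot: P = 40.25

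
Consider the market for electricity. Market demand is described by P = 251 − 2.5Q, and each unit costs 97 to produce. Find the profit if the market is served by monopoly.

Profit = 2371.6

The monopolist equates marginal revenue to marginal cost: 251 − 5Q = 97, so Q = 30.8. From demand, P = 174.
Profit = (174 − 97)·30.8 = 2371.6.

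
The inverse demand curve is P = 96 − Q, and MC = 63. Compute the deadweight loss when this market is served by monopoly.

Competitive firms price at marginal cost: P = 63, giving Q = 33.
A monopolist chooses Q where MR = MC. MR = 96 − 2Q; setting this equal to 63 gives Q = 16.5 and P = 79.5.
DWL is the triangle between Q = 16.5 and Q = 33: ½·(33 − 16.5)·(79.5 − 63) = 136.125.

DWL = 136.125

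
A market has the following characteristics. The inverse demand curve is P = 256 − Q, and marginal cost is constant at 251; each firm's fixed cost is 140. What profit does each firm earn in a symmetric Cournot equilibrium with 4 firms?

π_i = −139

Cournot with 4 identical firms: the symmetric best-response condition is 256 − 5q = 251. Each firm produces q = 1, total output Q = 4, price P = 252.
Each firm's profit = (252 − 251)·1 − 140 = −139.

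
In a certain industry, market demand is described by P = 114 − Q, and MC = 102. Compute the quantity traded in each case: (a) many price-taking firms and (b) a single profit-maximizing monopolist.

Perfect competition: P = MC = 102, so 114 − Q = 102 and Q = 12.
A monopolist chooses Q where MR = MC. MR = 114 − 2Q; setting this equal to 102 gives Q = 6 and P = 108.

Competition: Q = 12; Monopoly: Q = 6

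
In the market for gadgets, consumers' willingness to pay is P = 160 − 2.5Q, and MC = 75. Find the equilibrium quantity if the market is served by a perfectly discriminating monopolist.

Q = 34

With perfect price discrimination, output is the efficient level Q = 34 (where demand meets MC), but every buyer pays their willingness to pay: CS = 0 and PS = total surplus.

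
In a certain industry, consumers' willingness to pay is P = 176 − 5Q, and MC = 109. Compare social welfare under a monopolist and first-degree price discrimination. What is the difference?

Monopoly sets MR = MC: 176 − 10Q = 109 ⇒ Q = 6.7, P = 176 − 5·6.7 = 142.5.
CS = ½·(176 − 142.5)·6.7 = 112.225; PS = (142.5 − 109)·6.7 = 224.45; TS = 336.675.
A perfectly discriminating monopolist sells every unit with P(Q) ≥ MC(Q), so output equals the competitive quantity Q = 13.4. Each buyer pays their reservation price, so CS = 0 and the firm captures all surplus.
TS = 448.9 (equal to competitive TS).
Change in social welfare: 448.9 − 336.675 = 112.225.

TS rises by 112.225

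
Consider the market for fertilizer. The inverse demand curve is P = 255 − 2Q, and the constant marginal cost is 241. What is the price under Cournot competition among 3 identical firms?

P = 244.5

In a 3-firm Cournot equilibrium, symmetry and the first-order condition give q = (255 − 241)/(8) = 1.75. So Q = 5.25 and P = 244.5.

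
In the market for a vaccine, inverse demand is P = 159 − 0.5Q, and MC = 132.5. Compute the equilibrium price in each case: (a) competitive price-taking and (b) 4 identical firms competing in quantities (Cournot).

Competition: P = 132.5; Cournot: P = 137.8

Under competition P = MC = 132.5, so Q = (159 − 132.5)/0.5 = 53.
Cournot with 4 identical firms: the symmetric best-response condition is 159 − 2.5q = 132.5. Each firm produces q = 10.6, total output Q = 42.4, price P = 137.8.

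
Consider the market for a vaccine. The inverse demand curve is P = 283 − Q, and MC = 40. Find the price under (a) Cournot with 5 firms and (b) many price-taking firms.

Cournot with 5 identical firms: the symmetric best-response condition is 283 − 6q = 40. Each firm produces q = 40.5, total output Q = 202.5, price P = 80.5.
Perfect competition: P = MC = 40, so 283 − Q = 40 and Q = 243.

Cournot: P = 80.5; Competition: P = 40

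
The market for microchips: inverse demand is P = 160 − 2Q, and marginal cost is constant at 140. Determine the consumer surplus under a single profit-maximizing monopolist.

Monopoly sets MR = MC: 160 − 4Q = 140 ⇒ Q = 5, P = 160 − 2·5 = 150.
CS = ½·(160 − 150)·5 = 25.

CS = 25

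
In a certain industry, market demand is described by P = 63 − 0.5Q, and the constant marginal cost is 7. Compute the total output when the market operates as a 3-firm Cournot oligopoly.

In a 3-firm Cournot equilibrium, symmetry and the first-order condition give q = (63 − 7)/(2) = 28. So Q = 84 and P = 21.

Q = 84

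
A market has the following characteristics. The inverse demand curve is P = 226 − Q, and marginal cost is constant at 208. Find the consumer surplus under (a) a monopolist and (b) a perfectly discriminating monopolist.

A monopolist chooses Q where MR = MC. MR = 226 − 2Q; setting this equal to 208 gives Q = 9 and P = 217.
CS = ½·(226 − 217)·9 = 40.5.
Under first-degree price discrimination the firm charges each unit its demand price and produces up to where P = MC, i.e. Q = 18. Consumer surplus is zero; producer surplus equals total surplus.
CS = 0.

Monopoly: CS = 40.5; Perfect PD: CS = 0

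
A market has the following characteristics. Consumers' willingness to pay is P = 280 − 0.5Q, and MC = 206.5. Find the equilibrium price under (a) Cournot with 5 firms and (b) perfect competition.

Cournot with 5 identical firms: the symmetric best-response condition is 280 − 3q = 206.5. Each firm produces q = 24.5, total output Q = 122.5, price P = 218.75.
Competitive firms price at marginal cost: P = 206.5, giving Q = 147.

Cournot: P = 218.75; Competition: P = 206.5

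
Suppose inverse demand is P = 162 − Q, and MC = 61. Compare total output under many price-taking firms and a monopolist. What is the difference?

Q falls by 50.5

Perfect competition: P = MC = 61, so 162 − Q = 61 and Q = 101.
Monopoly sets MR = MC: 162 − 2Q = 61 ⇒ Q = 50.5, P = 162 − 50.5 = 111.5.
Change in total output: 50.5 − 101 = −50.5.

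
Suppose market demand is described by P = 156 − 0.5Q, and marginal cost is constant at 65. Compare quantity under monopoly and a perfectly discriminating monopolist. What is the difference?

Quantity rises by 91

Monopoly sets MR = MC: 156 − Q = 65 ⇒ Q = 91, P = 156 − 0.5·91 = 110.5.
With perfect price discrimination, output is the efficient level Q = 182 (where demand meets MC), but every buyer pays their willingness to pay: CS = 0 and PS = total surplus.
Change in quantity: 182 − 91 = 91.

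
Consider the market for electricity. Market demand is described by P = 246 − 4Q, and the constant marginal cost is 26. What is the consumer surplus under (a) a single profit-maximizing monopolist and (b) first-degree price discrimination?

A monopolist chooses Q where MR = MC. MR = 246 − 8Q; setting this equal to 26 gives Q = 27.5 and P = 136.
CS = ½·(246 − 136)·27.5 = 1512.5.
Under first-degree price discrimination the firm charges each unit its demand price and produces up to where P = MC, i.e. Q = 55. Consumer surplus is zero; producer surplus equals total surplus.
CS = 0.

Monopoly: CS = 1512.5; Perfect PD: CS = 0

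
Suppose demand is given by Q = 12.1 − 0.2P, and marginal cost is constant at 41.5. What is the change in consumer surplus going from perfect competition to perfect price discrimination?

CS falls by 36.1

Inverting demand: P = 60.5 − 5Q.
Competitive firms price at marginal cost: P = 41.5, giving Q = 3.8.
CS = ½·(60.5 − 41.5)·3.8 = 36.1.
A perfectly discriminating monopolist sells every unit with P(Q) ≥ MC(Q), so output equals the competitive quantity Q = 3.8. Each buyer pays their reservation price, so CS = 0 and the firm captures all surplus.
CS = 0.
Change in consumer surplus: 0 − 36.1 = −36.1.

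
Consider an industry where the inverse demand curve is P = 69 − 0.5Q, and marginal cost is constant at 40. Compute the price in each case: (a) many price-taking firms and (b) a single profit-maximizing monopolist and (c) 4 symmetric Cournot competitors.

Competition: P = 40; Monopoly: P = 54.5; Cournot: P = 45.8

Under competition P = MC = 40, so Q = (69 − 40)/0.5 = 58.
A monopolist chooses Q where MR = MC. MR = 69 − Q; setting this equal to 40 gives Q = 29 and P = 54.5.
With 4 symmetric Cournot firms, each firm's FOC gives 69 − 2.5q = 40, so q = 11.6, Q = 4·11.6 = 46.4, and P = 45.8.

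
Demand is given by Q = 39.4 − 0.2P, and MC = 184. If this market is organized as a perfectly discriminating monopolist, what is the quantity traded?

Q = 2.6

Inverting demand: P = 197 − 5Q.
A perfectly discriminating monopolist sells every unit with P(Q) ≥ MC(Q), so output equals the competitive quantity Q = 2.6. Each buyer pays their reservation price, so CS = 0 and the firm captures all surplus.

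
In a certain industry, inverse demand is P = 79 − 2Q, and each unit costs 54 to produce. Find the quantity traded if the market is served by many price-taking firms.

Under competition P = MC = 54, so Q = (79 − 54)/2 = 12.5.

Q = 12.5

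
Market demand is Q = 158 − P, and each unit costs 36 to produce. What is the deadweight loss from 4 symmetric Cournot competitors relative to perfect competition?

DWL = 297.68

Inverting demand: P = 158 − Q.
Perfect competition: P = MC = 36, so 158 − Q = 36 and Q = 122.
With 4 symmetric Cournot firms, each firm's FOC gives 158 − 5q = 36, so q = 24.4, Q = 4·24.4 = 97.6, and P = 60.4.
DWL is the triangle between Q = 97.6 and Q = 122: ½·(122 − 97.6)·(60.4 − 36) = 297.68.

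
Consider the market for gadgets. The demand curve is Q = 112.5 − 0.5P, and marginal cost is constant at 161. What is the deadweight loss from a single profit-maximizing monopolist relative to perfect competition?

DWL = 256

Inverting demand: P = 225 − 2Q.
Under competition P = MC = 161, so Q = (225 − 161)/2 = 32.
Monopoly sets MR = MC: 225 − 4Q = 161 ⇒ Q = 16, P = 225 − 2·16 = 193.
DWL is the triangle between Q = 16 and Q = 32: ½·(32 − 16)·(193 − 161) = 256.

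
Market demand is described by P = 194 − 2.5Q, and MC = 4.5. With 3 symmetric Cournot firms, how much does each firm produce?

Cournot with 3 identical firms: the symmetric best-response condition is 194 − 10q = 4.5. Each firm produces q = 18.95, total output Q = 56.85, price P = 51.875.

q_i = 18.95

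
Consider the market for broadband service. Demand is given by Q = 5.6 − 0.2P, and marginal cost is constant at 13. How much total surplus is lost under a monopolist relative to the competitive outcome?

Inverting demand: P = 28 − 5Q.
Under competition P = MC = 13, so Q = (28 − 13)/5 = 3.
The monopolist equates marginal revenue to marginal cost: 28 − 10Q = 13, so Q = 1.5. From demand, P = 20.5.
DWL is the triangle between Q = 1.5 and Q = 3: ½·(3 − 1.5)·(20.5 − 13) = 5.625.

DWL = 5.625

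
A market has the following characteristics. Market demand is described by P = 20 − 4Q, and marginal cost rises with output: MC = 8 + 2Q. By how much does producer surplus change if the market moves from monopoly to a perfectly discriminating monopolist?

PS rises by 4.8

The monopolist equates marginal revenue to marginal cost: 20 − 8Q = 8 + 2Q, so Q = 1.2. From demand, P = 15.2.
PS = P·Q − VC(Q) = 15.2·1.2 − (8·1.2 + ½·2·1.2²) = 7.2.
Under first-degree price discrimination the firm charges each unit its demand price and produces up to where P = MC, i.e. Q = 2. Consumer surplus is zero; producer surplus equals total surplus.
PS = ½·(20 − 8)·2 = 12.
Change in producer surplus: 12 − 7.2 = 4.8.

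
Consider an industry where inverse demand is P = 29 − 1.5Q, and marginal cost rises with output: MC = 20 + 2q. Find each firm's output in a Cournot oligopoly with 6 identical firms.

q_i = 0.72

Cournot with 6 identical firms: the symmetric best-response condition is 29 − 10.5q = 20 + 2q. Each firm produces q = 0.72, total output Q = 4.32, price P = 22.52.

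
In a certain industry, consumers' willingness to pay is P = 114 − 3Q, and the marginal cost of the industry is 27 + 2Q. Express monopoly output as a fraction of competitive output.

Q_m/Q_c = 0.625

Monopoly sets MR = MC: 114 − 6Q = 27 + 2Q ⇒ Q = 10.875, P = 114 − 3·10.875 = 81.375.
Competitive equilibrium sets price equal to marginal cost: 114 − 3Q = 27 + 2Q, so Q = 17.4 and P = 61.8.
Ratio Q_m/Q_c = 10.875/17.4 = 0.625.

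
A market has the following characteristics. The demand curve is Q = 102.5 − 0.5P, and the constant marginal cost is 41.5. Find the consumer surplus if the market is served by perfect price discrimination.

Inverting demand: P = 205 − 2Q.
Under first-degree price discrimination the firm charges each unit its demand price and produces up to where P = MC, i.e. Q = 81.75. Consumer surplus is zero; producer surplus equals total surplus.
CS = 0.

CS = 0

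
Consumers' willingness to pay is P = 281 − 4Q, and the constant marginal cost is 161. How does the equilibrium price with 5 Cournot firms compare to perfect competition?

Cournot: P = 181; Competition: P = 161

Cournot with 5 identical firms: the symmetric best-response condition is 281 − 24q = 161. Each firm produces q = 5, total output Q = 25, price P = 181.
Perfect competition: P = MC = 161, so 281 − 4Q = 161 and Q = 30.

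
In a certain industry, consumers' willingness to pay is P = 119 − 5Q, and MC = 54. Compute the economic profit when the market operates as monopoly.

The monopolist equates marginal revenue to marginal cost: 119 − 10Q = 54, so Q = 6.5. From demand, P = 86.5.
Profit = (86.5 − 54)·6.5 = 211.25.

Profit = 211.25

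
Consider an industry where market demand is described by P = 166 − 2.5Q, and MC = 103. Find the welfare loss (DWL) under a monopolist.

Under competition P = MC = 103, so Q = (166 − 103)/2.5 = 25.2.
Monopoly sets MR = MC: 166 − 5Q = 103 ⇒ Q = 12.6, P = 166 − 2.5·12.6 = 134.5.
DWL is the triangle between Q = 12.6 and Q = 25.2: ½·(25.2 − 12.6)·(134.5 − 103) = 198.45.

DWL = 198.45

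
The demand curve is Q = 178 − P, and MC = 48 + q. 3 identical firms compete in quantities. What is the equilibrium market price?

P = 100

Inverting demand: P = 178 − Q.
Cournot with 3 identical firms: the symmetric best-response condition is 178 − 4q = 48 + q. Each firm produces q = 26, total output Q = 78, price P = 100.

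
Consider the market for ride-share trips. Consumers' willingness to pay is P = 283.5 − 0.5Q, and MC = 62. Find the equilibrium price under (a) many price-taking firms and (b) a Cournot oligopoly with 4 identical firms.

Under competition P = MC = 62, so Q = (283.5 − 62)/0.5 = 443.
Cournot with 4 identical firms: the symmetric best-response condition is 283.5 − 2.5q = 62. Each firm produces q = 88.6, total output Q = 354.4, price P = 106.3.

Competition: P = 62; Cournot: P = 106.3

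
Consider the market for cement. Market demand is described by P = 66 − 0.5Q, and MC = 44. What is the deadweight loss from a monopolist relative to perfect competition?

Perfect competition: P = MC = 44, so 66 − 0.5Q = 44 and Q = 44.
A monopolist chooses Q where MR = MC. MR = 66 − Q; setting this equal to 44 gives Q = 22 and P = 55.
DWL is the triangle between Q = 22 and Q = 44: ½·(44 − 22)·(55 − 44) = 121.

DWL = 121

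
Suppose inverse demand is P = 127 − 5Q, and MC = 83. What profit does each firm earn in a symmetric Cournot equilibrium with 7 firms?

Cournot with 7 identical firms: the symmetric best-response condition is 127 − 40q = 83. Each firm produces q = 1.1, total output Q = 7.7, price P = 88.5.
Each firm's profit = (88.5 − 83)·1.1 = 6.05.

π_i = 6.05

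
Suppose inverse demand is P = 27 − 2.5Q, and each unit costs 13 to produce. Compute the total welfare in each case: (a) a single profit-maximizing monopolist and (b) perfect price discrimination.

Monopoly: TS = 29.4; Perfect PD: TS = 39.2

Monopoly sets MR = MC: 27 − 5Q = 13 ⇒ Q = 2.8, P = 27 − 2.5·2.8 = 20.
CS = ½·(27 − 20)·2.8 = 9.8; PS = (20 − 13)·2.8 = 19.6; TS = 29.4.
A perfectly discriminating monopolist sells every unit with P(Q) ≥ MC(Q), so output equals the competitive quantity Q = 5.6. Each buyer pays their reservation price, so CS = 0 and the firm captures all surplus.
TS = 39.2 (equal to competitive TS).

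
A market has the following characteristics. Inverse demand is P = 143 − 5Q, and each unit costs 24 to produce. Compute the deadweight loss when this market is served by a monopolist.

DWL = 354.025

Competitive firms price at marginal cost: P = 24, giving Q = 23.8.
A monopolist chooses Q where MR = MC. MR = 143 − 10Q; setting this equal to 24 gives Q = 11.9 and P = 83.5.
DWL is the triangle between Q = 11.9 and Q = 23.8: ½·(23.8 − 11.9)·(83.5 − 24) = 354.025.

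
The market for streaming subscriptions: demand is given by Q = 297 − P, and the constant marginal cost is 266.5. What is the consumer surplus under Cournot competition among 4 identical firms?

Inverting demand: P = 297 − Q.
Cournot with 4 identical firms: the symmetric best-response condition is 297 − 5q = 266.5. Each firm produces q = 6.1, total output Q = 24.4, price P = 272.6.
CS = ½·(297 − 272.6)·24.4 = 297.68.

CS = 297.68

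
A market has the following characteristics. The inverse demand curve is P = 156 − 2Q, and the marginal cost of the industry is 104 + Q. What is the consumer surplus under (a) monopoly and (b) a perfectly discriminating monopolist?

Monopoly sets MR = MC: 156 − 4Q = 104 + Q ⇒ Q = 10.4, P = 156 − 2·10.4 = 135.2.
CS = ½·(156 − 135.2)·10.4 = 108.16.
A perfectly discriminating monopolist sells every unit with P(Q) ≥ MC(Q), so output equals the competitive quantity Q = 52/3. Each buyer pays their reservation price, so CS = 0 and the firm captures all surplus.
CS = 0.

Monopoly: CS = 108.16; Perfect PD: CS = 0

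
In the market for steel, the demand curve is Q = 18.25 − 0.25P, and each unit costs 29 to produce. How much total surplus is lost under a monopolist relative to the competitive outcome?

DWL = 60.5

Inverting demand: P = 73 − 4Q.
Under competition P = MC = 29, so Q = (73 − 29)/4 = 11.
The monopolist equates marginal revenue to marginal cost: 73 − 8Q = 29, so Q = 5.5. From demand, P = 51.
DWL is the triangle between Q = 5.5 and Q = 11: ½·(11 − 5.5)·(51 − 29) = 60.5.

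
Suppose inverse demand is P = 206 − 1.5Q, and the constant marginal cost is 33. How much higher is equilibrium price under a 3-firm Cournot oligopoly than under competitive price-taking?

P rises by 43.25

Under competition P = MC = 33, so Q = (206 − 33)/1.5 = 346/3.
In a 3-firm Cournot equilibrium, symmetry and the first-order condition give q = (206 − 33)/(6) = 173/6. So Q = 86.5 and P = 76.25.
Change in equilibrium price: 76.25 − 33 = 43.25.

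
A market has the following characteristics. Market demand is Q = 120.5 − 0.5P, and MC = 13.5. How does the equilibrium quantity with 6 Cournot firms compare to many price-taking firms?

Inverting demand: P = 241 − 2Q.
Cournot with 6 identical firms: the symmetric best-response condition is 241 − 14q = 13.5. Each firm produces q = 16.25, total output Q = 97.5, price P = 46.
Perfect competition: P = MC = 13.5, so 241 − 2Q = 13.5 and Q = 113.75.

Cournot: Q = 97.5; Competition: Q = 113.75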